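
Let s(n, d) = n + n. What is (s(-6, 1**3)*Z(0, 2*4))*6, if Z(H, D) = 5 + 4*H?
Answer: -360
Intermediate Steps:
s(n, d) = 2*n
(s(-6, 1**3)*Z(0, 2*4))*6 = ((2*(-6))*(5 + 4*0))*6 = -12*(5 + 0)*6 = -12*5*6 = -60*6 = -360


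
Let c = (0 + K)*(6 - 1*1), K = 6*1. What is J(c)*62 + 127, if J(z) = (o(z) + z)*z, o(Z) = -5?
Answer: 46627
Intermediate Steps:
K = 6
c = 30 (c = (0 + 6)*(6 - 1*1) = 6*(6 - 1) = 6*5 = 30)
J(z) = z*(-5 + z) (J(z) = (-5 + z)*z = z*(-5 + z))
J(c)*62 + 127 = (30*(-5 + 30))*62 + 127 = (30*25)*62 + 127 = 750*62 + 127 = 46500 + 127 = 46627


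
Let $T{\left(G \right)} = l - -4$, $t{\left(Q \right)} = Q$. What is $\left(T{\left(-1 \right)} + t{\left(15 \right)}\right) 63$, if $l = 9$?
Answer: $1764$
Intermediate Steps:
$T{\left(G \right)} = 13$ ($T{\left(G \right)} = 9 - -4 = 9 + 4 = 13$)
$\left(T{\left(-1 \right)} + t{\left(15 \right)}\right) 63 = \left(13 + 15\right) 63 = 28 \cdot 63 = 1764$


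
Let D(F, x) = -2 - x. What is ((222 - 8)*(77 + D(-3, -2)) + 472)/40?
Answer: 1695/4 ≈ 423.75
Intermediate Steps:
((222 - 8)*(77 + D(-3, -2)) + 472)/40 = ((222 - 8)*(77 + (-2 - 1*(-2))) + 472)/40 = (214*(77 + (-2 + 2)) + 472)*(1/40) = (214*(77 + 0) + 472)*(1/40) = (214*77 + 472)*(1/40) = (16478 + 472)*(1/40) = 16950*(1/40) = 1695/4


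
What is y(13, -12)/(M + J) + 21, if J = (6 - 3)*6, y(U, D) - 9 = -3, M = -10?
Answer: 87/4 ≈ 21.750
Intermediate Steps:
y(U, D) = 6 (y(U, D) = 9 - 3 = 6)
J = 18 (J = 3*6 = 18)
y(13, -12)/(M + J) + 21 = 6/(-10 + 18) + 21 = 6/8 + 21 = (⅛)*6 + 21 = ¾ + 21 = 87/4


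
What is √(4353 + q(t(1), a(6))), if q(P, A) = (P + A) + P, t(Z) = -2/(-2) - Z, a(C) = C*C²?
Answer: √4569 ≈ 67.594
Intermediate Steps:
a(C) = C³
t(Z) = 1 - Z (t(Z) = -2*(-½) - Z = 1 - Z)
q(P, A) = A + 2*P (q(P, A) = (A + P) + P = A + 2*P)
√(4353 + q(t(1), a(6))) = √(4353 + (6³ + 2*(1 - 1*1))) = √(4353 + (216 + 2*(1 - 1))) = √(4353 + (216 + 2*0)) = √(4353 + (216 + 0)) = √(4353 + 216) = √4569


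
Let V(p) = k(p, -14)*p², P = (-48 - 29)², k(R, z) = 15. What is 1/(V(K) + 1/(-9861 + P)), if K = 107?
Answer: 3932/675262019 ≈ 5.8229e-6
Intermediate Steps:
P = 5929 (P = (-77)² = 5929)
V(p) = 15*p²
1/(V(K) + 1/(-9861 + P)) = 1/(15*107² + 1/(-9861 + 5929)) = 1/(15*11449 + 1/(-3932)) = 1/(171735 - 1/3932) = 1/(675262019/3932) = 3932/675262019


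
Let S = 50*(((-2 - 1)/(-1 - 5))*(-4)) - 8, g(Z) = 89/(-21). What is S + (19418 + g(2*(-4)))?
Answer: 405421/21 ≈ 19306.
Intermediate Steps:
g(Z) = -89/21 (g(Z) = 89*(-1/21) = -89/21)
S = -108 (S = 50*(-3/(-6)*(-4)) - 8 = 50*(-3*(-1/6)*(-4)) - 8 = 50*((1/2)*(-4)) - 8 = 50*(-2) - 8 = -100 - 8 = -108)
S + (19418 + g(2*(-4))) = -108 + (19418 - 89/21) = -108 + 407689/21 = 405421/21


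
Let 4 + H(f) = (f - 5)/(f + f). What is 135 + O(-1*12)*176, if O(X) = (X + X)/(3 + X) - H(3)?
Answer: 1367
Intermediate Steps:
H(f) = -4 + (-5 + f)/(2*f) (H(f) = -4 + (f - 5)/(f + f) = -4 + (-5 + f)/((2*f)) = -4 + (-5 + f)*(1/(2*f)) = -4 + (-5 + f)/(2*f))
O(X) = 13/3 + 2*X/(3 + X) (O(X) = (X + X)/(3 + X) - (-5 - 7*3)/(2*3) = (2*X)/(3 + X) - (-5 - 21)/(2*3) = 2*X/(3 + X) - (-26)/(2*3) = 2*X/(3 + X) - 1*(-13/3) = 2*X/(3 + X) + 13/3 = 13/3 + 2*X/(3 + X))
135 + O(-1*12)*176 = 135 + ((39 + 19*(-1*12))/(3*(3 - 1*12)))*176 = 135 + ((39 + 19*(-12))/(3*(3 - 12)))*176 = 135 + ((1/3)*(39 - 228)/(-9))*176 = 135 + ((1/3)*(-1/9)*(-189))*176 = 135 + 7*176 = 135 + 1232 = 1367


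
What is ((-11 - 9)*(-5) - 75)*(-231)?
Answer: -5775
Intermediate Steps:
((-11 - 9)*(-5) - 75)*(-231) = (-20*(-5) - 75)*(-231) = (100 - 75)*(-231) = 25*(-231) = -5775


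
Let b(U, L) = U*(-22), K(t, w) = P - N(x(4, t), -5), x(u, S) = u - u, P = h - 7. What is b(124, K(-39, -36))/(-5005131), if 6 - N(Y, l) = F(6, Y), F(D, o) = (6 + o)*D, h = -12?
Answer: 2728/5005131 ≈ 0.00054504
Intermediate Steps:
P = -19 (P = -12 - 7 = -19)
x(u, S) = 0
F(D, o) = D*(6 + o)
N(Y, l) = -30 - 6*Y (N(Y, l) = 6 - 6*(6 + Y) = 6 - (36 + 6*Y) = 6 + (-36 - 6*Y) = -30 - 6*Y)
K(t, w) = 11 (K(t, w) = -19 - (-30 - 6*0) = -19 - (-30 + 0) = -19 - 1*(-30) = -19 + 30 = 11)
b(U, L) = -22*U
b(124, K(-39, -36))/(-5005131) = -22*124/(-5005131) = -2728*(-1/5005131) = 2728/5005131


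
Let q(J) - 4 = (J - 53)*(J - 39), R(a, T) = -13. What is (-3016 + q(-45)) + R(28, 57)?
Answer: 5207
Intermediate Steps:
q(J) = 4 + (-53 + J)*(-39 + J) (q(J) = 4 + (J - 53)*(J - 39) = 4 + (-53 + J)*(-39 + J))
(-3016 + q(-45)) + R(28, 57) = (-3016 + (2071 + (-45)**2 - 92*(-45))) - 13 = (-3016 + (2071 + 2025 + 4140)) - 13 = (-3016 + 8236) - 13 = 5220 - 13 = 5207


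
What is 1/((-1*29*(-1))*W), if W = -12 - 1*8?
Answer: -1/580 ≈ -0.0017241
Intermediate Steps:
W = -20 (W = -12 - 8 = -20)
1/((-1*29*(-1))*W) = 1/((-1*29*(-1))*(-20)) = 1/(-29*(-1)*(-20)) = 1/(29*(-20)) = 1/(-580) = -1/580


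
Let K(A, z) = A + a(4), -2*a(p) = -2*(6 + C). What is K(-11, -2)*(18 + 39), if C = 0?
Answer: -285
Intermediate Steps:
a(p) = 6 (a(p) = -(-1)*(6 + 0) = -(-1)*6 = -1/2*(-12) = 6)
K(A, z) = 6 + A (K(A, z) = A + 6 = 6 + A)
K(-11, -2)*(18 + 39) = (6 - 11)*(18 + 39) = -5*57 = -285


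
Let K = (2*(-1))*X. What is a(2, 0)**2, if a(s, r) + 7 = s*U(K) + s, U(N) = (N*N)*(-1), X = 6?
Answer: 85849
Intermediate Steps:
K = -12 (K = (2*(-1))*6 = -2*6 = -12)
U(N) = -N**2 (U(N) = N**2*(-1) = -N**2)
a(s, r) = -7 - 143*s (a(s, r) = -7 + (s*(-1*(-12)**2) + s) = -7 + (s*(-1*144) + s) = -7 + (s*(-144) + s) = -7 + (-144*s + s) = -7 - 143*s)
a(2, 0)**2 = (-7 - 143*2)**2 = (-7 - 286)**2 = (-293)**2 = 85849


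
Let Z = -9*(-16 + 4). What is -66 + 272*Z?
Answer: 29310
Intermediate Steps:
Z = 108 (Z = -9*(-12) = 108)
-66 + 272*Z = -66 + 272*108 = -66 + 29376 = 29310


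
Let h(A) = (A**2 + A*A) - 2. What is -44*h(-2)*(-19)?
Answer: 5016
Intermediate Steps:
h(A) = -2 + 2*A**2 (h(A) = (A**2 + A**2) - 2 = 2*A**2 - 2 = -2 + 2*A**2)
-44*h(-2)*(-19) = -44*(-2 + 2*(-2)**2)*(-19) = -44*(-2 + 2*4)*(-19) = -44*(-2 + 8)*(-19) = -44*6*(-19) = -264*(-19) = 5016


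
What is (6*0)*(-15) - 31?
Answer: -31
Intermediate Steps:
(6*0)*(-15) - 31 = 0*(-15) - 31 = 0 - 31 = -31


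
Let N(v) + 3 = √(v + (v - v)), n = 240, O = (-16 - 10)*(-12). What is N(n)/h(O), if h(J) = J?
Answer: -1/104 + √15/78 ≈ 0.040038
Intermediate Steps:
O = 312 (O = -26*(-12) = 312)
N(v) = -3 + √v (N(v) = -3 + √(v + (v - v)) = -3 + √(v + 0) = -3 + √v)
N(n)/h(O) = (-3 + √240)/312 = (-3 + 4*√15)*(1/312) = -1/104 + √15/78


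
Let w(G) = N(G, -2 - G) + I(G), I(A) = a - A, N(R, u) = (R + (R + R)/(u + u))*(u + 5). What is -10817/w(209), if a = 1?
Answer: 2282387/9085228 ≈ 0.25122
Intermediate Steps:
N(R, u) = (5 + u)*(R + R/u) (N(R, u) = (R + (2*R)/((2*u)))*(5 + u) = (R + (2*R)*(1/(2*u)))*(5 + u) = (R + R/u)*(5 + u) = (5 + u)*(R + R/u))
I(A) = 1 - A
w(G) = 1 - G + G*(5 + (-2 - G)*(4 - G))/(-2 - G) (w(G) = G*(5 + (-2 - G)*(6 + (-2 - G)))/(-2 - G) + (1 - G) = G*(5 + (-2 - G)*(4 - G))/(-2 - G) + (1 - G) = 1 - G + G*(5 + (-2 - G)*(4 - G))/(-2 - G))
-10817/w(209) = -10817*(2 + 209)/(2 + 209² - 1*209³ + 2*209) = -10817*211/(2 + 43681 - 1*9129329 + 418) = -10817*211/(2 + 43681 - 9129329 + 418) = -10817/((1/211)*(-9085228)) = -10817/(-9085228/211) = -10817*(-211/9085228) = 2282387/9085228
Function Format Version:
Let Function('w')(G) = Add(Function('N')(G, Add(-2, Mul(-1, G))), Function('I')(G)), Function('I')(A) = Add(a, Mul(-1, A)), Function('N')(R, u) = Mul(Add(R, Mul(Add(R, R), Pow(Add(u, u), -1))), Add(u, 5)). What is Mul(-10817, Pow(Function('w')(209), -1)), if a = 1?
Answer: Rational(2282387, 9085228) ≈ 0.25122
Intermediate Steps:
Function('N')(R, u) = Mul(Add(5, u), Add(R, Mul(R, Pow(u, -1)))) (Function('N')(R, u) = Mul(Add(R, Mul(Mul(2, R), Pow(Mul(2, u), -1))), Add(5, u)) = Mul(Add(R, Mul(Mul(2, R), Mul(Rational(1, 2), Pow(u, -1)))), Add(5, u)) = Mul(Add(R, Mul(R, Pow(u, -1))), Add(5, u)) = Mul(Add(5, u), Add(R, Mul(R, Pow(u, -1)))))
Function('I')(A) = Add(1, Mul(-1, A))
Function('w')(G) = Add(1, Mul(-1, G), Mul(G, Pow(Add(-2, Mul(-1, G)), -1), Add(5, Mul(Add(-2, Mul(-1, G)), Add(4, Mul(-1, G)))))) (Function('w')(G) = Add(Mul(G, Pow(Add(-2, Mul(-1, G)), -1), Add(5, Mul(Add(-2, Mul(-1, G)), Add(6, Add(-2, Mul(-1, G)))))), Add(1, Mul(-1, G))) = Add(Mul(G, Pow(Add(-2, Mul(-1, G)), -1), Add(5, Mul(Add(-2, Mul(-1, G)), Add(4, Mul(-1, G))))), Add(1, Mul(-1, G))) = Add(1, Mul(-1, G), Mul(G, Pow(Add(-2, Mul(-1, G)), -1), Add(5, Mul(Add(-2, Mul(-1, G)), Add(4, Mul(-1, G)))))))
Mul(-10817, Pow(Function('w')(209), -1)) = Mul(-10817, Pow(Mul(Pow(Add(2, 209), -1), Add(2, Pow(209, 2), Mul(-1, Pow(209, 3)), Mul(2, 209))), -1)) = Mul(-10817, Pow(Mul(Pow(211, -1), Add(2, 43681, Mul(-1, 9129329), 418)), -1)) = Mul(-10817, Pow(Mul(Rational(1, 211), Add(2, 43681, -9129329, 418)), -1)) = Mul(-10817, Pow(Mul(Rational(1, 211), -9085228), -1)) = Mul(-10817, Pow(Rational(-9085228, 211), -1)) = Mul(-10817, Rational(-211, 9085228)) = Rational(2282387, 9085228)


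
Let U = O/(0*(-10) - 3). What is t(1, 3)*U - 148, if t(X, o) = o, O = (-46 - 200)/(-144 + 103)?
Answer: -154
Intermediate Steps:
O = 6 (O = -246/(-41) = -246*(-1/41) = 6)
U = -2 (U = 6/(0*(-10) - 3) = 6/(0 - 3) = 6/(-3) = 6*(-⅓) = -2)
t(1, 3)*U - 148 = 3*(-2) - 148 = -6 - 148 = -154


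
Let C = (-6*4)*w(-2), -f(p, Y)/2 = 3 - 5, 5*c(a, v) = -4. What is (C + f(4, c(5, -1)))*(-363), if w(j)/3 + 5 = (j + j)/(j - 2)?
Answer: -105996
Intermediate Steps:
w(j) = -15 + 6*j/(-2 + j) (w(j) = -15 + 3*((j + j)/(j - 2)) = -15 + 3*((2*j)/(-2 + j)) = -15 + 3*(2*j/(-2 + j)) = -15 + 6*j/(-2 + j))
c(a, v) = -⅘ (c(a, v) = (⅕)*(-4) = -⅘)
f(p, Y) = 4 (f(p, Y) = -2*(3 - 5) = -2*(-2) = 4)
C = 288 (C = (-6*4)*(3*(10 - 3*(-2))/(-2 - 2)) = -72*(10 + 6)/(-4) = -72*(-1)*16/4 = -24*(-12) = 288)
(C + f(4, c(5, -1)))*(-363) = (288 + 4)*(-363) = 292*(-363) = -105996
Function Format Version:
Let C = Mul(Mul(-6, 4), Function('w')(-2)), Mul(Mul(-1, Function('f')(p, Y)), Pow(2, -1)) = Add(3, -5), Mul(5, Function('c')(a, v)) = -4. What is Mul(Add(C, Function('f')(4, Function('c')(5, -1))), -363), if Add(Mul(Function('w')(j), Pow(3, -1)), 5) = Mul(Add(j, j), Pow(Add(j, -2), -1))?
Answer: -105996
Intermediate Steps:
Function('w')(j) = Add(-15, Mul(6, j, Pow(Add(-2, j), -1))) (Function('w')(j) = Add(-15, Mul(3, Mul(Add(j, j), Pow(Add(j, -2), -1)))) = Add(-15, Mul(3, Mul(Mul(2, j), Pow(Add(-2, j), -1)))) = Add(-15, Mul(3, Mul(2, j, Pow(Add(-2, j), -1)))) = Add(-15, Mul(6, j, Pow(Add(-2, j), -1))))
Function('c')(a, v) = Rational(-4, 5) (Function('c')(a, v) = Mul(Rational(1, 5), -4) = Rational(-4, 5))
Function('f')(p, Y) = 4 (Function('f')(p, Y) = Mul(-2, Add(3, -5)) = Mul(-2, -2) = 4)
C = 288 (C = Mul(Mul(-6, 4), Mul(3, Pow(Add(-2, -2), -1), Add(10, Mul(-3, -2)))) = Mul(-24, Mul(3, Pow(-4, -1), Add(10, 6))) = Mul(-24, Mul(3, Rational(-1, 4), 16)) = Mul(-24, -12) = 288)
Mul(Add(C, Function('f')(4, Function('c')(5, -1))), -363) = Mul(Add(288, 4), -363) = Mul(292, -363) = -105996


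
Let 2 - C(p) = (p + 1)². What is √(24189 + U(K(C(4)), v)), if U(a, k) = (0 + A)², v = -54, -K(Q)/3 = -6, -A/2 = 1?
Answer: √24193 ≈ 155.54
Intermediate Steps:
A = -2 (A = -2*1 = -2)
C(p) = 2 - (1 + p)² (C(p) = 2 - (p + 1)² = 2 - (1 + p)²)
K(Q) = 18 (K(Q) = -3*(-6) = 18)
U(a, k) = 4 (U(a, k) = (0 - 2)² = (-2)² = 4)
√(24189 + U(K(C(4)), v)) = √(24189 + 4) = √24193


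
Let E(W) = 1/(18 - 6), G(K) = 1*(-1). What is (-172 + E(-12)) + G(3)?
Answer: -2075/12 ≈ -172.92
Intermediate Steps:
G(K) = -1
E(W) = 1/12
(-172 + E(-12)) + G(3) = (-172 + 1/12) - 1 = -2063/12 - 1 = -2075/12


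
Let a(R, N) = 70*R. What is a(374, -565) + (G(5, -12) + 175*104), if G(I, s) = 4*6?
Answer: 44404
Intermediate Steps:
G(I, s) = 24
a(374, -565) + (G(5, -12) + 175*104) = 70*374 + (24 + 175*104) = 26180 + (24 + 18200) = 26180 + 18224 = 44404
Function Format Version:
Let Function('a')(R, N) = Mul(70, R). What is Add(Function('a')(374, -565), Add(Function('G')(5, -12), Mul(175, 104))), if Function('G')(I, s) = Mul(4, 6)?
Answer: 44404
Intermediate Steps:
Function('G')(I, s) = 24
Add(Function('a')(374, -565), Add(Function('G')(5, -12), Mul(175, 104))) = Add(Mul(70, 374), Add(24, Mul(175, 104))) = Add(26180, Add(24, 18200)) = Add(26180, 18224) = 44404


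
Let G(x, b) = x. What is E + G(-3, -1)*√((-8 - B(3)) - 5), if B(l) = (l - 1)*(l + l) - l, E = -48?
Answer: -48 - 3*I*√22 ≈ -48.0 - 14.071*I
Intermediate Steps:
B(l) = -l + 2*l*(-1 + l) (B(l) = (-1 + l)*(2*l) - l = 2*l*(-1 + l) - l = -l + 2*l*(-1 + l))
E + G(-3, -1)*√((-8 - B(3)) - 5) = -48 - 3*√((-8 - 3*(-3 + 2*3)) - 5) = -48 - 3*√((-8 - 3*(-3 + 6)) - 5) = -48 - 3*√((-8 - 3*3) - 5) = -48 - 3*√((-8 - 1*9) - 5) = -48 - 3*√((-8 - 9) - 5) = -48 - 3*√(-17 - 5) = -48 - 3*I*√22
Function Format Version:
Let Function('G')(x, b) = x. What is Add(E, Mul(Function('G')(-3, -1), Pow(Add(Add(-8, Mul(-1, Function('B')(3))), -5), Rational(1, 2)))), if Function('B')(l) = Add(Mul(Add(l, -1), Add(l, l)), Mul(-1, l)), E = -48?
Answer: Add(-48, Mul(-3, I, Pow(22, Rational(1, 2)))) ≈ Add(-48.000, Mul(-14.071, I))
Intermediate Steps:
Function('B')(l) = Add(Mul(-1, l), Mul(2, l, Add(-1, l))) (Function('B')(l) = Add(Mul(Add(-1, l), Mul(2, l)), Mul(-1, l)) = Add(Mul(2, l, Add(-1, l)), Mul(-1, l)) = Add(Mul(-1, l), Mul(2, l, Add(-1, l))))
Add(E, Mul(Function('G')(-3, -1), Pow(Add(Add(-8, Mul(-1, Function('B')(3))), -5), Rational(1, 2)))) = Add(-48, Mul(-3, Pow(Add(Add(-8, Mul(-1, Mul(3, Add(-3, Mul(2, 3))))), -5), Rational(1, 2)))) = Add(-48, Mul(-3, Pow(Add(Add(-8, Mul(-1, Mul(3, Add(-3, 6)))), -5), Rational(1, 2)))) = Add(-48, Mul(-3, Pow(Add(Add(-8, Mul(-1, Mul(3, 3))), -5), Rational(1, 2)))) = Add(-48, Mul(-3, Pow(Add(Add(-8, Mul(-1, 9)), -5), Rational(1, 2)))) = Add(-48, Mul(-3, Pow(Add(Add(-8, -9), -5), Rational(1, 2)))) = Add(-48, Mul(-3, Pow(Add(-17, -5), Rational(1, 2)))) = Add(-48, Mul(-3, Pow(-22, Rational(1, 2)))) = Add(-48, Mul(-3, Mul(I, Pow(22, Rational(1, 2))))) = Add(-48, Mul(-3, I, Pow(22, Rational(1, 2))))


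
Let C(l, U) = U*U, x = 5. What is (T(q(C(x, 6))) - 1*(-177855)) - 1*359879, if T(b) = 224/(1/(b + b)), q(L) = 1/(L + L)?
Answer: -1638160/9 ≈ -1.8202e+5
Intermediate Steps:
C(l, U) = U**2
q(L) = 1/(2*L)
T(b) = 448*b (T(b) = 224/(1/(2*b)) = 224/((1/(2*b))) = 224*(2*b) = 448*b)
(T(q(C(x, 6))) - 1*(-177855)) - 1*359879 = (448*(1/(2*(6**2))) - 1*(-177855)) - 1*359879 = (448*((1/2)/36) + 177855) - 359879 = (448*((1/2)*(1/36)) + 177855) - 359879 = (448*(1/72) + 177855) - 359879 = (56/9 + 177855) - 359879 = 1600751/9 - 359879 = -1638160/9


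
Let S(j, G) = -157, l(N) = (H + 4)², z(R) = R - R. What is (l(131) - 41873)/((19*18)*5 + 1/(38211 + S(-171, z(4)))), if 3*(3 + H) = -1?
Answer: -14340764062/585651069 ≈ -24.487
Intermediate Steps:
H = -10/3 (H = -3 + (⅓)*(-1) = -3 - ⅓ = -10/3 ≈ -3.3333)
z(R) = 0
l(N) = 4/9 (l(N) = (-10/3 + 4)² = (⅔)² = 4/9)
(l(131) - 41873)/((19*18)*5 + 1/(38211 + S(-171, z(4)))) = (4/9 - 41873)/((19*18)*5 + 1/(38211 - 157)) = -376853/(9*(342*5 + 1/38054)) = -376853/(9*(1710 + 1/38054)) = -376853/(9*65072341/38054) = -376853/9*38054/65072341 = -14340764062/585651069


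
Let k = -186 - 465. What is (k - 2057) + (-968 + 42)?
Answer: -3634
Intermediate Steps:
k = -651
(k - 2057) + (-968 + 42) = (-651 - 2057) + (-968 + 42) = -2708 - 926 = -3634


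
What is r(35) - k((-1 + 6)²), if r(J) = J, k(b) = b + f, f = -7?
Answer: 17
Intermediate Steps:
k(b) = -7 + b (k(b) = b - 7 = -7 + b)
r(35) - k((-1 + 6)²) = 35 - (-7 + (-1 + 6)²) = 35 - (-7 + 5²) = 35 - (-7 + 25) = 35 - 1*18 = 35 - 18 = 17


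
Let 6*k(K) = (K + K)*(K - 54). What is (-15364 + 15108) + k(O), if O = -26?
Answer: 1312/3 ≈ 437.33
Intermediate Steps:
k(K) = K*(-54 + K)/3 (k(K) = ((K + K)*(K - 54))/6 = ((2*K)*(-54 + K))/6 = (2*K*(-54 + K))/6 = K*(-54 + K)/3)
(-15364 + 15108) + k(O) = (-15364 + 15108) + (⅓)*(-26)*(-54 - 26) = -256 + (⅓)*(-26)*(-80) = -256 + 2080/3 = 1312/3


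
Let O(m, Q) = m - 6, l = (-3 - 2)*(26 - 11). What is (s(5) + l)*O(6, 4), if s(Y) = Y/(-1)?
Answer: 0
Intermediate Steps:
l = -75 (l = -5*15 = -75)
O(m, Q) = -6 + m
s(Y) = -Y (s(Y) = Y*(-1) = -Y)
(s(5) + l)*O(6, 4) = (-1*5 - 75)*(-6 + 6) = (-5 - 75)*0 = -80*0 = 0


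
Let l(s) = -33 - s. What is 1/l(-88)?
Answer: 1/55 ≈ 0.018182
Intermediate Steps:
1/l(-88) = 1/(-33 - 1*(-88)) = 1/(-33 + 88) = 1/55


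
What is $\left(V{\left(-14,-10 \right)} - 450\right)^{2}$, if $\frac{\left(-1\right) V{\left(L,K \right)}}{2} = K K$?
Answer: $422500$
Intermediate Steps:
$V{\left(L,K \right)} = - 2 K^{2}$ ($V{\left(L,K \right)} = - 2 K K = - 2 K^{2}$)
$\left(V{\left(-14,-10 \right)} - 450\right)^{2} = \left(- 2 \left(-10\right)^{2} - 450\right)^{2} = \left(\left(-2\right) 100 - 450\right)^{2} = \left(-200 - 450\right)^{2} = \left(-650\right)^{2} = 422500$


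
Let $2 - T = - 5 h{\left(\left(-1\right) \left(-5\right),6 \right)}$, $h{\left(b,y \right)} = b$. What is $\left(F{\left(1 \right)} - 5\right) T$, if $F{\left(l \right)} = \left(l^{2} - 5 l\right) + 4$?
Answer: $-135$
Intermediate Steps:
$T = 27$ ($T = 2 - - 5 \left(\left(-1\right) \left(-5\right)\right) = 2 - \left(-5\right) 5 = 2 - -25 = 2 + 25 = 27$)
$F{\left(l \right)} = 4 + l^{2} - 5 l$
$\left(F{\left(1 \right)} - 5\right) T = \left(\left(4 + 1^{2} - 5\right) - 5\right) 27 = \left(\left(4 + 1 - 5\right) - 5\right) 27 = \left(0 - 5\right) 27 = \left(-5\right) 27 = -135$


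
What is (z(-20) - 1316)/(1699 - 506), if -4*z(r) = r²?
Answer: -1416/1193 ≈ -1.1869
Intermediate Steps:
z(r) = -r²/4
(z(-20) - 1316)/(1699 - 506) = (-¼*(-20)² - 1316)/(1699 - 506) = (-¼*400 - 1316)/1193 = (-100 - 1316)*(1/1193) = -1416*1/1193 = -1416/1193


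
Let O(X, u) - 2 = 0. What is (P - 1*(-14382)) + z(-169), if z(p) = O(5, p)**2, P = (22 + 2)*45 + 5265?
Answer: 20731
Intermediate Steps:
P = 6345 (P = 24*45 + 5265 = 1080 + 5265 = 6345)
O(X, u) = 2 (O(X, u) = 2 + 0 = 2)
z(p) = 4 (z(p) = 2**2 = 4)
(P - 1*(-14382)) + z(-169) = (6345 - 1*(-14382)) + 4 = (6345 + 14382) + 4 = 20727 + 4 = 20731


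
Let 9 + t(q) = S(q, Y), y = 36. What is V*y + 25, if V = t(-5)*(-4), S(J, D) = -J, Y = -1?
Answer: 601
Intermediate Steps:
t(q) = -9 - q
V = 16 (V = (-9 - 1*(-5))*(-4) = (-9 + 5)*(-4) = -4*(-4) = 16)
V*y + 25 = 16*36 + 25 = 576 + 25 = 601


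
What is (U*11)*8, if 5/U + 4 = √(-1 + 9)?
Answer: -220 - 110*√2 ≈ -375.56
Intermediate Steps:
U = 5/(-4 + 2*√2) (U = 5/(-4 + √(-1 + 9)) = 5/(-4 + √8) = 5/(-4 + 2*√2) ≈ -4.2678)
(U*11)*8 = ((-5/2 - 5*√2/4)*11)*8 = (-55/2 - 55*√2/4)*8 = -220 - 110*√2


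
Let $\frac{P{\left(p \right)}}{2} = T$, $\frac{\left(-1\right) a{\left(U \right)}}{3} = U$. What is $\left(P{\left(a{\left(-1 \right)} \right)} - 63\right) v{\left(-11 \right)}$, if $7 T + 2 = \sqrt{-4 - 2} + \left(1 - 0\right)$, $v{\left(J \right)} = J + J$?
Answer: $\frac{9746}{7} - \frac{44 i \sqrt{6}}{7} \approx 1392.3 - 15.397 i$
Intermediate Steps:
$a{\left(U \right)} = - 3 U$
$v{\left(J \right)} = 2 J$
$T = - \frac{1}{7} + \frac{i \sqrt{6}}{7}$ ($T = - \frac{2}{7} + \frac{\sqrt{-4 - 2} + \left(1 - 0\right)}{7} = - \frac{2}{7} + \frac{\sqrt{-6} + \left(1 + 0\right)}{7} = - \frac{2}{7} + \frac{i \sqrt{6} + 1}{7} = - \frac{2}{7} + \frac{1 + i \sqrt{6}}{7} = - \frac{2}{7} + \left(\frac{1}{7} + \frac{i \sqrt{6}}{7}\right) = - \frac{1}{7} + \frac{i \sqrt{6}}{7} \approx -0.14286 + 0.34993 i$)
$P{\left(p \right)} = - \frac{2}{7} + \frac{2 i \sqrt{6}}{7}$ ($P{\left(p \right)} = 2 \left(- \frac{1}{7} + \frac{i \sqrt{6}}{7}\right) = - \frac{2}{7} + \frac{2 i \sqrt{6}}{7}$)
$\left(P{\left(a{\left(-1 \right)} \right)} - 63\right) v{\left(-11 \right)} = \left(\left(- \frac{2}{7} + \frac{2 i \sqrt{6}}{7}\right) - 63\right) 2 \left(-11\right) = \left(\left(- \frac{2}{7} + \frac{2 i \sqrt{6}}{7}\right) - 63\right) \left(-22\right) = \left(- \frac{443}{7} + \frac{2 i \sqrt{6}}{7}\right) \left(-22\right) = \frac{9746}{7} - \frac{44 i \sqrt{6}}{7}$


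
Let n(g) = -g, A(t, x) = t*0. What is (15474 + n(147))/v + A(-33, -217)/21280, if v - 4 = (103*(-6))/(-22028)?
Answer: 168811578/44365 ≈ 3805.1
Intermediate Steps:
A(t, x) = 0
v = 44365/11014 (v = 4 + (103*(-6))/(-22028) = 4 - 618*(-1/22028) = 4 + 309/11014 = 44365/11014 ≈ 4.0281)
(15474 + n(147))/v + A(-33, -217)/21280 = (15474 - 1*147)/(44365/11014) + 0/21280 = (15474 - 147)*(11014/44365) + 0*(1/21280) = 15327*(11014/44365) + 0 = 168811578/44365 + 0 = 168811578/44365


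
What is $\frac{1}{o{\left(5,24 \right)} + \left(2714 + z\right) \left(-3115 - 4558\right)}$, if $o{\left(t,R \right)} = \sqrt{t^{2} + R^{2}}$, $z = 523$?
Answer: $- \frac{24837501}{616901455924400} - \frac{\sqrt{601}}{616901455924400} \approx -4.0262 \cdot 10^{-8}$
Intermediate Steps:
$o{\left(t,R \right)} = \sqrt{R^{2} + t^{2}}$
$\frac{1}{o{\left(5,24 \right)} + \left(2714 + z\right) \left(-3115 - 4558\right)} = \frac{1}{\sqrt{24^{2} + 5^{2}} + \left(2714 + 523\right) \left(-3115 - 4558\right)} = \frac{1}{\sqrt{576 + 25} + 3237 \left(-7673\right)} = \frac{1}{\sqrt{601} - 24837501} = \frac{1}{-24837501 + \sqrt{601}}$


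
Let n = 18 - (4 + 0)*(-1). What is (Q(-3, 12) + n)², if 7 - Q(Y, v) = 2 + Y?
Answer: 900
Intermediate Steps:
Q(Y, v) = 5 - Y (Q(Y, v) = 7 - (2 + Y) = 7 + (-2 - Y) = 5 - Y)
n = 22 (n = 18 - 4*(-1) = 18 - 1*(-4) = 18 + 4 = 22)
(Q(-3, 12) + n)² = ((5 - 1*(-3)) + 22)² = ((5 + 3) + 22)² = (8 + 22)² = 30² = 900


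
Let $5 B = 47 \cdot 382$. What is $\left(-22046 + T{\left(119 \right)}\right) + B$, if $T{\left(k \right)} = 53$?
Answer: $- \frac{92011}{5} \approx -18402.0$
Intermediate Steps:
$B = \frac{17954}{5}$ ($B = \frac{47 \cdot 382}{5} = \frac{1}{5} \cdot 17954 = \frac{17954}{5} \approx 3590.8$)
$\left(-22046 + T{\left(119 \right)}\right) + B = \left(-22046 + 53\right) + \frac{17954}{5} = -21993 + \frac{17954}{5} = - \frac{92011}{5}$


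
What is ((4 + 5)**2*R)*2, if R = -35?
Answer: -5670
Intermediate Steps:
((4 + 5)**2*R)*2 = ((4 + 5)**2*(-35))*2 = (9**2*(-35))*2 = (81*(-35))*2 = -2835*2 = -5670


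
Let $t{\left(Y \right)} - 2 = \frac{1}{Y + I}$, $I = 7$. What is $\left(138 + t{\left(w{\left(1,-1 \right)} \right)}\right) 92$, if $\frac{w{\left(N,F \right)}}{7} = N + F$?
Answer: $\frac{90252}{7} \approx 12893.0$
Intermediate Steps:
$w{\left(N,F \right)} = 7 F + 7 N$ ($w{\left(N,F \right)} = 7 \left(N + F\right) = 7 \left(F + N\right) = 7 F + 7 N$)
$t{\left(Y \right)} = 2 + \frac{1}{7 + Y}$ ($t{\left(Y \right)} = 2 + \frac{1}{Y + 7} = 2 + \frac{1}{7 + Y}$)
$\left(138 + t{\left(w{\left(1,-1 \right)} \right)}\right) 92 = \left(138 + \frac{15 + 2 \left(7 \left(-1\right) + 7 \cdot 1\right)}{7 + \left(7 \left(-1\right) + 7 \cdot 1\right)}\right) 92 = \left(138 + \frac{15 + 2 \left(-7 + 7\right)}{7 + \left(-7 + 7\right)}\right) 92 = \left(138 + \frac{15 + 2 \cdot 0}{7 + 0}\right) 92 = \left(138 + \frac{15 + 0}{7}\right) 92 = \left(138 + \frac{1}{7} \cdot 15\right) 92 = \left(138 + \frac{15}{7}\right) 92 = \frac{981}{7} \cdot 92 = \frac{90252}{7}$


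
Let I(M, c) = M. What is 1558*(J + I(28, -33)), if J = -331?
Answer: -472074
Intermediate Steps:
1558*(J + I(28, -33)) = 1558*(-331 + 28) = 1558*(-303) = -472074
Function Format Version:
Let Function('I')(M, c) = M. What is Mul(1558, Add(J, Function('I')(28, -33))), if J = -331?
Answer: -472074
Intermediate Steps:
Mul(1558, Add(J, Function('I')(28, -33))) = Mul(1558, Add(-331, 28)) = Mul(1558, -303) = -472074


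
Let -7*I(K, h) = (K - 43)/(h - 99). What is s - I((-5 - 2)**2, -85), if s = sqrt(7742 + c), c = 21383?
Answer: -3/644 + 5*sqrt(1165) ≈ 170.66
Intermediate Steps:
I(K, h) = -(-43 + K)/(7*(-99 + h)) (I(K, h) = -(K - 43)/(7*(h - 99)) = -(-43 + K)/(7*(-99 + h)))
s = 5*sqrt(1165) (s = sqrt(7742 + 21383) = sqrt(29125) = 5*sqrt(1165) ≈ 170.66)
s - I((-5 - 2)**2, -85) = 5*sqrt(1165) - (43 - (-5 - 2)**2)/(7*(-99 - 85)) = 5*sqrt(1165) - (43 - 1*(-7)**2)/(7*(-184)) = 5*sqrt(1165) - (-1)*(43 - 1*49)/(7*184) = 5*sqrt(1165) - (-1)*(43 - 49)/(7*184) = 5*sqrt(1165) - (-1)*(-6)/(7*184) = 5*sqrt(1165) - 1*3/644 = 5*sqrt(1165) - 3/644 = -3/644 + 5*sqrt(1165)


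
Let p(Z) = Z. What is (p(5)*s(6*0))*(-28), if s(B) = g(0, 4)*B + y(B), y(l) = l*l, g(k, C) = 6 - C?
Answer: 0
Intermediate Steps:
y(l) = l²
s(B) = B² + 2*B (s(B) = (6 - 1*4)*B + B² = (6 - 4)*B + B² = 2*B + B² = B² + 2*B)
(p(5)*s(6*0))*(-28) = (5*((6*0)*(2 + 6*0)))*(-28) = (5*(0*(2 + 0)))*(-28) = (5*(0*2))*(-28) = (5*0)*(-28) = 0*(-28) = 0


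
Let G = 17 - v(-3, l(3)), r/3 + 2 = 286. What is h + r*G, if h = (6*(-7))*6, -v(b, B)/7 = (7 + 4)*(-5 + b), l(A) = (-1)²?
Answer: -510600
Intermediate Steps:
r = 852 (r = -6 + 3*286 = -6 + 858 = 852)
l(A) = 1
v(b, B) = 385 - 77*b (v(b, B) = -7*(7 + 4)*(-5 + b) = -77*(-5 + b) = -7*(-55 + 11*b) = 385 - 77*b)
h = -252 (h = -42*6 = -252)
G = -599 (G = 17 - (385 - 77*(-3)) = 17 - (385 + 231) = 17 - 1*616 = 17 - 616 = -599)
h + r*G = -252 + 852*(-599) = -252 - 510348 = -510600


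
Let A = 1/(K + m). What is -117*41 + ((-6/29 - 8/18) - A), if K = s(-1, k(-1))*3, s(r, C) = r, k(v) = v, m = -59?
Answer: -77635333/16182 ≈ -4797.6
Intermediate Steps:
K = -3 (K = -1*3 = -3)
A = -1/62 (A = 1/(-3 - 59) = 1/(-62) = -1/62 ≈ -0.016129)
-117*41 + ((-6/29 - 8/18) - A) = -117*41 + ((-6/29 - 8/18) - 1*(-1/62)) = -4797 + ((-6*1/29 - 8*1/18) + 1/62) = -4797 + ((-6/29 - 4/9) + 1/62) = -4797 + (-170/261 + 1/62) = -4797 - 10279/16182 = -77635333/16182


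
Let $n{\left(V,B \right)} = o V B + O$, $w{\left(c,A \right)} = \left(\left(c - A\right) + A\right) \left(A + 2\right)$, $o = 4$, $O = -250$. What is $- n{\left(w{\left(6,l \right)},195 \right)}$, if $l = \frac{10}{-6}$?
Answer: $-1310$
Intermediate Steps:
$l = - \frac{5}{3}$ ($l = 10 \left(- \frac{1}{6}\right) = - \frac{5}{3} \approx -1.6667$)
$w{\left(c,A \right)} = c \left(2 + A\right)$
$n{\left(V,B \right)} = -250 + 4 B V$ ($n{\left(V,B \right)} = 4 V B - 250 = 4 B V - 250 = -250 + 4 B V$)
$- n{\left(w{\left(6,l \right)},195 \right)} = - (-250 + 4 \cdot 195 \cdot 6 \left(2 - \frac{5}{3}\right)) = - (-250 + 4 \cdot 195 \cdot 6 \cdot \frac{1}{3}) = - (-250 + 4 \cdot 195 \cdot 2) = - (-250 + 1560) = \left(-1\right) 1310 = -1310$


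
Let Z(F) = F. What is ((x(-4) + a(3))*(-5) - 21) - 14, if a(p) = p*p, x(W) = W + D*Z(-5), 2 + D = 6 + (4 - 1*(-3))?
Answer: 215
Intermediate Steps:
D = 11 (D = -2 + (6 + (4 - 1*(-3))) = -2 + (6 + (4 + 3)) = -2 + (6 + 7) = -2 + 13 = 11)
x(W) = -55 + W (x(W) = W + 11*(-5) = W - 55 = -55 + W)
a(p) = p**2
((x(-4) + a(3))*(-5) - 21) - 14 = (((-55 - 4) + 3**2)*(-5) - 21) - 14 = ((-59 + 9)*(-5) - 21) - 14 = (-50*(-5) - 21) - 14 = (250 - 21) - 14 = 229 - 14 = 215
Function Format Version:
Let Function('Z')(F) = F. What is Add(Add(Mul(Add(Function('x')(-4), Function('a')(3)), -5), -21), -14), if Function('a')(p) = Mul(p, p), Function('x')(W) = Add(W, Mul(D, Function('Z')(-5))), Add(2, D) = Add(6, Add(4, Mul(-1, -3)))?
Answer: 215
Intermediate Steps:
D = 11 (D = Add(-2, Add(6, Add(4, Mul(-1, -3)))) = Add(-2, Add(6, Add(4, 3))) = Add(-2, Add(6, 7)) = Add(-2, 13) = 11)
Function('x')(W) = Add(-55, W) (Function('x')(W) = Add(W, Mul(11, -5)) = Add(W, -55) = Add(-55, W))
Function('a')(p) = Pow(p, 2)
Add(Add(Mul(Add(Function('x')(-4), Function('a')(3)), -5), -21), -14) = Add(Add(Mul(Add(Add(-55, -4), Pow(3, 2)), -5), -21), -14) = Add(Add(Mul(Add(-59, 9), -5), -21), -14) = Add(Add(Mul(-50, -5), -21), -14) = Add(Add(250, -21), -14) = Add(229, -14) = 215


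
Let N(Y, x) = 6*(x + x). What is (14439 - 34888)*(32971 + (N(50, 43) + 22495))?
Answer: -1144775918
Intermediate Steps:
N(Y, x) = 12*x (N(Y, x) = 6*(2*x) = 12*x)
(14439 - 34888)*(32971 + (N(50, 43) + 22495)) = (14439 - 34888)*(32971 + (12*43 + 22495)) = -20449*(32971 + (516 + 22495)) = -20449*(32971 + 23011) = -20449*55982 = -1144775918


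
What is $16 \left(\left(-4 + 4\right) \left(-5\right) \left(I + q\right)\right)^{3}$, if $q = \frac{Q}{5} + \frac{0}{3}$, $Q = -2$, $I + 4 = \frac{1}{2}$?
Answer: $0$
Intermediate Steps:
$I = - \frac{7}{2}$ ($I = -4 + \frac{1}{2} = - \frac{7}{2} \approx -3.5$)
$q = - \frac{2}{5}$ ($q = - \frac{2}{5} + \frac{0}{3} = \left(-2\right) \frac{1}{5} + 0 \cdot \frac{1}{3} = - \frac{2}{5} + 0 = - \frac{2}{5} \approx -0.4$)
$16 \left(\left(-4 + 4\right) \left(-5\right) \left(I + q\right)\right)^{3} = 16 \left(\left(-4 + 4\right) \left(-5\right) \left(- \frac{7}{2} - \frac{2}{5}\right)\right)^{3} = 16 \left(0 \left(-5\right) \left(- \frac{39}{10}\right)\right)^{3} = 16 \left(0 \left(- \frac{39}{10}\right)\right)^{3} = 16 \cdot 0^{3} = 16 \cdot 0 = 0$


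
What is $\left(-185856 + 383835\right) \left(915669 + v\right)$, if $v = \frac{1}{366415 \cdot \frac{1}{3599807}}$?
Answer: $\frac{66425608487930718}{366415} \approx 1.8129 \cdot 10^{11}$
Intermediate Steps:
$v = \frac{3599807}{366415}$ ($v = \frac{1}{366415 \cdot \frac{1}{3599807}} = \frac{1}{\frac{366415}{3599807}} = \frac{3599807}{366415} \approx 9.8244$)
$\left(-185856 + 383835\right) \left(915669 + v\right) = \left(-185856 + 383835\right) \left(915669 + \frac{3599807}{366415}\right) = 197979 \cdot \frac{335518456442}{366415} = \frac{66425608487930718}{366415}$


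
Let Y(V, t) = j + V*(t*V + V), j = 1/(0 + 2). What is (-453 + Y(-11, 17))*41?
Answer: 141491/2 ≈ 70746.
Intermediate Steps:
j = 1/2 ≈ 0.50000
Y(V, t) = 1/2 + V*(V + V*t) (Y(V, t) = 1/2 + V*(t*V + V) = 1/2 + V*(V*t + V) = 1/2 + V*(V + V*t))
(-453 + Y(-11, 17))*41 = (-453 + (1/2 + (-11)**2 + 17*(-11)**2))*41 = (-453 + (1/2 + 121 + 17*121))*41 = (-453 + (1/2 + 121 + 2057))*41 = (-453 + 4357/2)*41 = (3451/2)*41 = 141491/2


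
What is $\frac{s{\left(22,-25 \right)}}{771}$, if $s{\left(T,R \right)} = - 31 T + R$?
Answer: $- \frac{707}{771} \approx -0.91699$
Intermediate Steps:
$s{\left(T,R \right)} = R - 31 T$
$\frac{s{\left(22,-25 \right)}}{771} = \frac{-25 - 682}{771} = \left(-25 - 682\right) \frac{1}{771} = \left(-707\right) \frac{1}{771} = - \frac{707}{771}$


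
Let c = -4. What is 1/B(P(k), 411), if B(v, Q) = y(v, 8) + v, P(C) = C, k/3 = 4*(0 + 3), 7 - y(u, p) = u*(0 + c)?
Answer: 1/187 ≈ 0.0053476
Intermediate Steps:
y(u, p) = 7 + 4*u (y(u, p) = 7 - u*(0 - 4) = 7 - u*(-4) = 7 - (-4)*u = 7 + 4*u)
k = 36 (k = 3*(4*(0 + 3)) = 3*(4*3) = 3*12 = 36)
B(v, Q) = 7 + 5*v (B(v, Q) = (7 + 4*v) + v = 7 + 5*v)
1/B(P(k), 411) = 1/(7 + 5*36) = 1/(7 + 180) = 1/187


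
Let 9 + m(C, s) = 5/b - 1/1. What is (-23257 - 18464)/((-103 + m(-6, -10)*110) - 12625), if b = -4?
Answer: 83442/27931 ≈ 2.9874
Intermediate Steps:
m(C, s) = -45/4 (m(C, s) = -9 + (5/(-4) - 1/1) = -9 + (5*(-¼) - 1*1) = -9 + (-5/4 - 1) = -9 - 9/4 = -45/4)
(-23257 - 18464)/((-103 + m(-6, -10)*110) - 12625) = (-23257 - 18464)/((-103 - 45/4*110) - 12625) = -41721/((-103 - 2475/2) - 12625) = -41721/(-2681/2 - 12625) = -41721/(-27931/2) = -41721*(-2/27931) = 83442/27931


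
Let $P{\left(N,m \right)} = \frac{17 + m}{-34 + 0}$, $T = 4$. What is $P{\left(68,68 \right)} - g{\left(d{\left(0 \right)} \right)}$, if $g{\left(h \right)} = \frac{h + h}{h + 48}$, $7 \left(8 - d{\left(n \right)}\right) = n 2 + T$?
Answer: $- \frac{537}{194} \approx -2.768$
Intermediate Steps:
$d{\left(n \right)} = \frac{52}{7} - \frac{2 n}{7}$ ($d{\left(n \right)} = 8 - \frac{n 2 + 4}{7} = 8 - \frac{2 n + 4}{7} = 8 - \frac{4 + 2 n}{7} = 8 - \left(\frac{4}{7} + \frac{2 n}{7}\right) = \frac{52}{7} - \frac{2 n}{7}$)
$P{\left(N,m \right)} = - \frac{1}{2} - \frac{m}{34}$ ($P{\left(N,m \right)} = \frac{17 + m}{-34} = \left(17 + m\right) \left(- \frac{1}{34}\right) = - \frac{1}{2} - \frac{m}{34}$)
$g{\left(h \right)} = \frac{2 h}{48 + h}$
$P{\left(68,68 \right)} - g{\left(d{\left(0 \right)} \right)} = \left(- \frac{1}{2} - 2\right) - \frac{2 \left(\frac{52}{7} - 0\right)}{48 + \left(\frac{52}{7} - 0\right)} = \left(- \frac{1}{2} - 2\right) - \frac{2 \left(\frac{52}{7} + 0\right)}{48 + \left(\frac{52}{7} + 0\right)} = - \frac{5}{2} - 2 \cdot \frac{52}{7} \frac{1}{48 + \frac{52}{7}} = - \frac{5}{2} - 2 \cdot \frac{52}{7} \frac{1}{\frac{388}{7}} = - \frac{5}{2} - 2 \cdot \frac{52}{7} \cdot \frac{7}{388} = - \frac{5}{2} - \frac{26}{97} = - \frac{537}{194}$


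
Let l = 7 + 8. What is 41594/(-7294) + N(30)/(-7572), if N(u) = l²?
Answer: -7537879/1315004 ≈ -5.7322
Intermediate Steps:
l = 15
N(u) = 225 (N(u) = 15² = 225)
41594/(-7294) + N(30)/(-7572) = 41594/(-7294) + 225/(-7572) = 41594*(-1/7294) + 225*(-1/7572) = -2971/521 - 75/2524 = -7537879/1315004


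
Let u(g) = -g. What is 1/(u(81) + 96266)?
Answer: 1/96185 ≈ 1.0397e-5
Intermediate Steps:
1/(u(81) + 96266) = 1/(-1*81 + 96266) = 1/(-81 + 96266) = 1/96185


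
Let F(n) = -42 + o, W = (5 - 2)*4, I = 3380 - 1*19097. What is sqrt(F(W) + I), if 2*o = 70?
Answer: 2*I*sqrt(3931) ≈ 125.4*I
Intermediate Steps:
o = 35 (o = (1/2)*70 = 35)
I = -15717 (I = 3380 - 19097 = -15717)
W = 12 (W = 3*4 = 12)
F(n) = -7 (F(n) = -42 + 35 = -7)
sqrt(F(W) + I) = sqrt(-7 - 15717) = sqrt(-15724) = 2*I*sqrt(3931)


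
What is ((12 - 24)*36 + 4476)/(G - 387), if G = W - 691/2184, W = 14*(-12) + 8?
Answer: -26208/3547 ≈ -7.3888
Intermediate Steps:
W = -160 (W = -168 + 8 = -160)
G = -350131/2184 (G = -160 - 691/2184 = -350131/2184 ≈ -160.32)
((12 - 24)*36 + 4476)/(G - 387) = ((12 - 24)*36 + 4476)/(-350131/2184 - 387) = (-12*36 + 4476)/(-1195339/2184) = (-432 + 4476)*(-2184/1195339) = 4044*(-2184/1195339) = -26208/3547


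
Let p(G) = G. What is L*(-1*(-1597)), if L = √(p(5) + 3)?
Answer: 3194*√2 ≈ 4517.0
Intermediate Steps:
L = 2*√2 (L = √(5 + 3) = √8 = 2*√2 ≈ 2.8284)
L*(-1*(-1597)) = (2*√2)*(-1*(-1597)) = (2*√2)*1597 = 3194*√2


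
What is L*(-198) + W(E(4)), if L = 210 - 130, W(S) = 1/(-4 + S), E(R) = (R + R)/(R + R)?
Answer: -47521/3 ≈ -15840.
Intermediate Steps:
E(R) = 1 (E(R) = (2*R)/((2*R)) = (2*R)*(1/(2*R)) = 1)
L = 80
L*(-198) + W(E(4)) = 80*(-198) + 1/(-4 + 1) = -15840 + 1/(-3) = -15840 - ⅓ = -47521/3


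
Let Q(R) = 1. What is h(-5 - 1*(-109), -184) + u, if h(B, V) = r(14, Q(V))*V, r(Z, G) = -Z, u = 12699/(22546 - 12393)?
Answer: 26166827/10153 ≈ 2577.3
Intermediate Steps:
u = 12699/10153 ≈ 1.2508
h(B, V) = -14*V (h(B, V) = (-1*14)*V = -14*V)
h(-5 - 1*(-109), -184) + u = -14*(-184) + 12699/10153 = 2576 + 12699/10153 = 26166827/10153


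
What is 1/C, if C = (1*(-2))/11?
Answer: -11/2 ≈ -5.5000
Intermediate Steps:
C = -2/11 (C = -2*1/11 = -2/11 ≈ -0.18182)
1/C = 1/(-2/11) = -11/2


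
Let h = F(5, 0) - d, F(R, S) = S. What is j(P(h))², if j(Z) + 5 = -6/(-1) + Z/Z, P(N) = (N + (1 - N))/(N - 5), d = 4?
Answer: 4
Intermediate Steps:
h = -4 (h = 0 - 1*4 = 0 - 4 = -4)
P(N) = 1/(-5 + N)
j(Z) = 2 (j(Z) = -5 + (-6/(-1) + Z/Z) = -5 + (-6*(-1) + 1) = -5 + (6 + 1) = -5 + 7 = 2)
j(P(h))² = 2² = 4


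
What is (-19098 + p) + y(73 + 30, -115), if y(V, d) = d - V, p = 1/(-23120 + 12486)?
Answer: -205406345/10634 ≈ -19316.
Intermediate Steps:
p = -1/10634 (p = 1/(-10634) = -1/10634 ≈ -9.4038e-5)
(-19098 + p) + y(73 + 30, -115) = (-19098 - 1/10634) + (-115 - (73 + 30)) = -203088133/10634 + (-115 - 1*103) = -203088133/10634 + (-115 - 103) = -203088133/10634 - 218 = -205406345/10634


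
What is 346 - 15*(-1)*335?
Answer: 5371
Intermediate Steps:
346 - 15*(-1)*335 = 346 + 15*335 = 346 + 5025 = 5371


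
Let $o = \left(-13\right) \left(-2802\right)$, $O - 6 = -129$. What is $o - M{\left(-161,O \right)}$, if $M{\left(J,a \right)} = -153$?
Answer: $36579$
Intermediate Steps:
$O = -123$ ($O = 6 - 129 = -123$)
$o = 36426$
$o - M{\left(-161,O \right)} = 36426 - -153 = 36426 + 153 = 36579$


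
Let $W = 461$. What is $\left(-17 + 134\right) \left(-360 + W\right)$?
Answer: $11817$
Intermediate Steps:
$\left(-17 + 134\right) \left(-360 + W\right) = \left(-17 + 134\right) \left(-360 + 461\right) = 117 \cdot 101 = 11817$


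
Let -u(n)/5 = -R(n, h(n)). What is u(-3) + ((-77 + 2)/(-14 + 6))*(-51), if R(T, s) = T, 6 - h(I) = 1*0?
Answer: -3945/8 ≈ -493.13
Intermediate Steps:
h(I) = 6 (h(I) = 6 - 0 = 6 - 1*0 = 6 + 0 = 6)
u(n) = 5*n (u(n) = -(-5)*n = 5*n)
u(-3) + ((-77 + 2)/(-14 + 6))*(-51) = 5*(-3) + ((-77 + 2)/(-14 + 6))*(-51) = -15 - 75/(-8)*(-51) = -15 - 75*(-⅛)*(-51) = -15 + (75/8)*(-51) = -15 - 3825/8 = -3945/8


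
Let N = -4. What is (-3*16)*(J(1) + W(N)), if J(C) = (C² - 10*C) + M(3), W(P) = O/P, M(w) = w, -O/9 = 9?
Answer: -684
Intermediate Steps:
O = -81 (O = -9*9 = -81)
W(P) = -81/P
J(C) = 3 + C² - 10*C (J(C) = (C² - 10*C) + 3 = 3 + C² - 10*C)
(-3*16)*(J(1) + W(N)) = (-3*16)*((3 + 1² - 10*1) - 81/(-4)) = -48*((3 + 1 - 10) - 81*(-¼)) = -48*(-6 + 81/4) = -48*57/4 = -684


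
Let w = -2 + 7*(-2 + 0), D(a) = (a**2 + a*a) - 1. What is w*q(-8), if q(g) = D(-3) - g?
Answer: -400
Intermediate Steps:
D(a) = -1 + 2*a**2 (D(a) = (a**2 + a**2) - 1 = 2*a**2 - 1 = -1 + 2*a**2)
w = -16 (w = -2 + 7*(-2) = -2 - 14 = -16)
q(g) = 17 - g (q(g) = (-1 + 2*(-3)**2) - g = (-1 + 2*9) - g = (-1 + 18) - g = 17 - g)
w*q(-8) = -16*(17 - 1*(-8)) = -16*(17 + 8) = -16*25 = -400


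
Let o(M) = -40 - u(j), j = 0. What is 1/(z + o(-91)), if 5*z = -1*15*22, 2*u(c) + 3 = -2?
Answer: -2/207 ≈ -0.0096618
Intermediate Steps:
u(c) = -5/2 (u(c) = -3/2 + (½)*(-2) = -3/2 - 1 = -5/2)
o(M) = -75/2 (o(M) = -40 - 1*(-5/2) = -40 + 5/2 = -75/2)
z = -66 (z = (-1*15*22)/5 = (-15*22)/5 = (⅕)*(-330) = -66)
1/(z + o(-91)) = 1/(-66 - 75/2) = 1/(-207/2) = -2/207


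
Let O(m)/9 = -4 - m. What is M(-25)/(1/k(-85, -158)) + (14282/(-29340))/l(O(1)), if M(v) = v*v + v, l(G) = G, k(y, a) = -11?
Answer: -4356982859/660150 ≈ -6600.0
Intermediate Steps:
O(m) = -36 - 9*m (O(m) = 9*(-4 - m) = -36 - 9*m)
M(v) = v + v² (M(v) = v² + v = v + v²)
M(-25)/(1/k(-85, -158)) + (14282/(-29340))/l(O(1)) = (-25*(1 - 25))/(1/(-11)) + (14282/(-29340))/(-36 - 9*1) = (-25*(-24))/(-1/11) + (14282*(-1/29340))/(-36 - 9) = 600*(-11) - 7141/14670/(-45) = -6600 - 7141/14670*(-1/45) = -6600 + 7141/660150 = -4356982859/660150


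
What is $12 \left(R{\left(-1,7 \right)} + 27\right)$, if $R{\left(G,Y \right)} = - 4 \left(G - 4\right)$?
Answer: $564$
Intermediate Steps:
$R{\left(G,Y \right)} = 16 - 4 G$ ($R{\left(G,Y \right)} = - 4 \left(-4 + G\right) = 16 - 4 G$)
$12 \left(R{\left(-1,7 \right)} + 27\right) = 12 \left(\left(16 - -4\right) + 27\right) = 12 \left(\left(16 + 4\right) + 27\right) = 12 \left(20 + 27\right) = 12 \cdot 47 = 564$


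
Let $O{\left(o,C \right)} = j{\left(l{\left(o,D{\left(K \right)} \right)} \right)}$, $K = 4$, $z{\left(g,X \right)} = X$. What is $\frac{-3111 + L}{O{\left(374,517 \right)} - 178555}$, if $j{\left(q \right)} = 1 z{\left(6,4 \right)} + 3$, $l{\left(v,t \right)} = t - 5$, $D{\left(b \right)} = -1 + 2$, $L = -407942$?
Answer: $\frac{411053}{178548} \approx 2.3022$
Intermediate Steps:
$D{\left(b \right)} = 1$
$l{\left(v,t \right)} = -5 + t$
$j{\left(q \right)} = 7$ ($j{\left(q \right)} = 1 \cdot 4 + 3 = 4 + 3 = 7$)
$O{\left(o,C \right)} = 7$
$\frac{-3111 + L}{O{\left(374,517 \right)} - 178555} = \frac{-3111 - 407942}{7 - 178555} = - \frac{411053}{-178548} = \left(-411053\right) \left(- \frac{1}{178548}\right) = \frac{411053}{178548}$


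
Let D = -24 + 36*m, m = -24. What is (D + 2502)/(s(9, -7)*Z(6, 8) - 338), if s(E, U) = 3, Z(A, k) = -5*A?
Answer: -807/214 ≈ -3.7710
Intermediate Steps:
D = -888 (D = -24 + 36*(-24) = -24 - 864 = -888)
(D + 2502)/(s(9, -7)*Z(6, 8) - 338) = (-888 + 2502)/(3*(-5*6) - 338) = 1614/(3*(-30) - 338) = 1614/(-90 - 338) = 1614/(-428) = 1614*(-1/428) = -807/214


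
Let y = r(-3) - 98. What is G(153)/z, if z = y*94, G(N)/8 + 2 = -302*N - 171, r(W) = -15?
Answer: 185516/5311 ≈ 34.931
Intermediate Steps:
y = -113 (y = -15 - 98 = -113)
G(N) = -1384 - 2416*N (G(N) = -16 + 8*(-302*N - 171) = -16 + 8*(-171 - 302*N) = -16 + (-1368 - 2416*N) = -1384 - 2416*N)
z = -10622 (z = -113*94 = -10622)
G(153)/z = (-1384 - 2416*153)/(-10622) = (-1384 - 369648)*(-1/10622) = -371032*(-1/10622) = 185516/5311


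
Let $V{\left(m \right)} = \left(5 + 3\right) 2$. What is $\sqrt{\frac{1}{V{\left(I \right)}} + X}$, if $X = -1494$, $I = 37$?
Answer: $\frac{i \sqrt{23903}}{4} \approx 38.651 i$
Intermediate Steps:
$V{\left(m \right)} = 16$ ($V{\left(m \right)} = 8 \cdot 2 = 16$)
$\sqrt{\frac{1}{V{\left(I \right)}} + X} = \sqrt{\frac{1}{16} - 1494} = \sqrt{- \frac{23903}{16}} = \frac{i \sqrt{23903}}{4}$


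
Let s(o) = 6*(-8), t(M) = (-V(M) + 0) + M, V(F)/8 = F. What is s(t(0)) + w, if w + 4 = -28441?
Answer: -28493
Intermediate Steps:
w = -28445 (w = -4 - 28441 = -28445)
V(F) = 8*F
t(M) = -7*M (t(M) = (-8*M + 0) + M = -8*M + M = -7*M)
s(o) = -48
s(t(0)) + w = -48 - 28445 = -28493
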